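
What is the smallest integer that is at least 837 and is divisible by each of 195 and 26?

The integer must be a common multiple of 195 and 26, so a multiple of their LCM.
195 = 3 × 5 × 13
26 = 2 × 13
LCM(195, 26) = 2 × 3 × 5 × 13 = 390.
Smallest multiple of 390 that is ≥ 837: ⌈837/390⌉ × 390 = 3 × 390 = 1170.

1170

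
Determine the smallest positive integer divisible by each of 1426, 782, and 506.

1426 = 2 × 23 × 31
782 = 2 × 17 × 23
506 = 2 × 11 × 23
LCM(1426, 782, 506) = 2 × 11 × 17 × 23 × 31 = 266662.

266662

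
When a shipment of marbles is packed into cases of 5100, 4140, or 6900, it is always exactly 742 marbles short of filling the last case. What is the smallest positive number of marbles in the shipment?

351158

Being 742 short of a full case of size k means N ≡ −742 (mod k), i.e. N + 742 is a multiple of each size.
5100 = 2^2 × 3 × 5^2 × 17
4140 = 2^2 × 3^2 × 5 × 23
6900 = 2^2 × 3 × 5^2 × 23
LCM(5100, 4140, 6900) = 2^2 × 3^2 × 5^2 × 17 × 23 = 351900.
Smallest positive N is 351900 − 742 = 351158.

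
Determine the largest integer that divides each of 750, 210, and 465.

15

750 = 2 × 3 × 5^3
210 = 2 × 3 × 5 × 7
465 = 3 × 5 × 31
gcd(750, 210, 465) = 3 × 5 = 15.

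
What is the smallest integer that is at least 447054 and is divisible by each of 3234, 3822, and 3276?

The integer must be a common multiple of 3234, 3822, and 3276, so a multiple of their LCM.
3234 = 2 × 3 × 7^2 × 11
3822 = 2 × 3 × 7^2 × 13
3276 = 2^2 × 3^2 × 7 × 13
LCM(3234, 3822, 3276) = 2^2 × 3^2 × 7^2 × 11 × 13 = 252252.
Smallest multiple of 252252 that is ≥ 447054: ⌈447054/252252⌉ × 252252 = 2 × 252252 = 504504.

504504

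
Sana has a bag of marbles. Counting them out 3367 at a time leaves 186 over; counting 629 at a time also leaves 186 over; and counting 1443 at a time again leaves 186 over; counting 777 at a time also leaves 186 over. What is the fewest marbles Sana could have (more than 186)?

N − 186 must be a common multiple of 3367, 629, 1443, and 777.
3367 = 7 × 13 × 37
629 = 17 × 37
1443 = 3 × 13 × 37
777 = 3 × 7 × 37
LCM(3367, 629, 1443, 777) = 3 × 7 × 13 × 17 × 37 = 171717.
Smallest N > 186 is LCM + 186 = 171717 + 186 = 171903.

171903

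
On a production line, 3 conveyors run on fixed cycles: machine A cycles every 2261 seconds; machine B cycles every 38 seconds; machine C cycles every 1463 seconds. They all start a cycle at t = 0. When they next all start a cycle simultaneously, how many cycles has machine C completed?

34 cycles

All finish a whole number of cycles simultaneously at t = LCM of the periods.
2261 = 7 × 17 × 19
38 = 2 × 19
1463 = 7 × 11 × 19
LCM(2261, 38, 1463) = 2 × 7 × 11 × 17 × 19 = 49742.
Cycles for period 1463: 49742 / 1463 = 34.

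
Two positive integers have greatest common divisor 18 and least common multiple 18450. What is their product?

332100

For any two positive integers, gcd × lcm = product = 18 × 18450 = 332100.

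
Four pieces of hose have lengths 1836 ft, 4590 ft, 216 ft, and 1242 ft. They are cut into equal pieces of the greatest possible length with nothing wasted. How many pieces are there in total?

146

Piece length = gcd(1836, 4590, 216, 1242).
1836 = 2^2 × 3^3 × 17
4590 = 2 × 3^3 × 5 × 17
216 = 2^3 × 3^3
1242 = 2 × 3^3 × 23
gcd(1836, 4590, 216, 1242) = 2 × 3^3 = 54.
Total pieces = 1836/54 + 4590/54 + 216/54 + 1242/54 = 34 + 85 + 4 + 23 = 146.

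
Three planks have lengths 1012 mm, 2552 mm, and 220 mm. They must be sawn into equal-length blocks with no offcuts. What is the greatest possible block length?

44 mm

This is the greatest common divisor of 1012, 2552, and 220.
1012 = 2^2 × 11 × 23
2552 = 2^3 × 11 × 29
220 = 2^2 × 5 × 11
gcd(1012, 2552, 220) = 2^2 × 11 = 44.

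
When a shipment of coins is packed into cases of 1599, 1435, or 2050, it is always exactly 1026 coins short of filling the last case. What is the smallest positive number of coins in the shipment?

558624

Being 1026 short of a full case of size k means N ≡ −1026 (mod k), i.e. N + 1026 is a multiple of each size.
1599 = 3 × 13 × 41
1435 = 5 × 7 × 41
2050 = 2 × 5^2 × 41
LCM(1599, 1435, 2050) = 2 × 3 × 5^2 × 7 × 13 × 41 = 559650.
Smallest positive N is 559650 − 1026 = 558624.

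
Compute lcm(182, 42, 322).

12558

182 = 2 × 7 × 13
42 = 2 × 3 × 7
322 = 2 × 7 × 23
LCM(182, 42, 322) = 2 × 3 × 7 × 13 × 23 = 12558.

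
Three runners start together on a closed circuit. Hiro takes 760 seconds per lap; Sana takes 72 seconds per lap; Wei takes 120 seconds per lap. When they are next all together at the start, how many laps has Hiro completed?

All finish a whole number of cycles simultaneously at t = LCM of the periods.
760 = 2^3 × 5 × 19
72 = 2^3 × 3^2
120 = 2^3 × 3 × 5
LCM(760, 72, 120) = 2^3 × 3^2 × 5 × 19 = 6840.
Laps for period 760: 6840 / 760 = 9.

9 laps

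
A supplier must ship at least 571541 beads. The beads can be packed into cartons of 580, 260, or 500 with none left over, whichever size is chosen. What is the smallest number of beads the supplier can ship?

754000

The number of beads must be a common multiple of 580, 260, and 500, so a multiple of their LCM.
580 = 2^2 × 5 × 29
260 = 2^2 × 5 × 13
500 = 2^2 × 5^3
LCM(580, 260, 500) = 2^2 × 5^3 × 13 × 29 = 188500.
Smallest multiple of 188500 that is ≥ 571541: ⌈571541/188500⌉ × 188500 = 4 × 188500 = 754000.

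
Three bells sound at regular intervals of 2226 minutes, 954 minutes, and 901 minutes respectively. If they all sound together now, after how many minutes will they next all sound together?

113526 minutes

We need the least common multiple of the intervals.
2226 = 2 × 3 × 7 × 53
954 = 2 × 3^2 × 53
901 = 17 × 53
LCM(2226, 954, 901) = 2 × 3^2 × 7 × 17 × 53 = 113526.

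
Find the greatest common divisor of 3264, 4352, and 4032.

3264 = 2^6 × 3 × 17
4352 = 2^8 × 17
4032 = 2^6 × 3^2 × 7
gcd(3264, 4352, 4032) = 2^6 = 64.

64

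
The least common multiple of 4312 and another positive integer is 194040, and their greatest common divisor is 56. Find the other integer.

gcd × lcm = product of the two integers, so the other integer is (56 × 194040) / 4312 = 2520.

2520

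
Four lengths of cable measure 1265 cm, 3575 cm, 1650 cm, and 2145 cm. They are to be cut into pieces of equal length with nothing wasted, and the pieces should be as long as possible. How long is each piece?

55 cm

The greatest length dividing all of 1265, 3575, 1650, and 2145 is their gcd.
1265 = 5 × 11 × 23
3575 = 5^2 × 11 × 13
1650 = 2 × 3 × 5^2 × 11
2145 = 3 × 5 × 11 × 13
gcd(1265, 3575, 1650, 2145) = 5 × 11 = 55.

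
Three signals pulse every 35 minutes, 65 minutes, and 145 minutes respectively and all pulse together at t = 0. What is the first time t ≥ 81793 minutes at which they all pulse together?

92365 minutes

Joint pulses occur at multiples of LCM(35, 65, 145).
35 = 5 × 7
65 = 5 × 13
145 = 5 × 29
LCM(35, 65, 145) = 5 × 7 × 13 × 29 = 13195.
Smallest multiple of 13195 that is ≥ 81793: ⌈81793/13195⌉ × 13195 = 7 × 13195 = 92365.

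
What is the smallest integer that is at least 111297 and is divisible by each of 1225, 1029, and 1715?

The integer must be a common multiple of 1225, 1029, and 1715, so a multiple of their LCM.
1225 = 5^2 × 7^2
1029 = 3 × 7^3
1715 = 5 × 7^3
LCM(1225, 1029, 1715) = 3 × 5^2 × 7^3 = 25725.
Smallest multiple of 25725 that is ≥ 111297: ⌈111297/25725⌉ × 25725 = 5 × 25725 = 128625.

128625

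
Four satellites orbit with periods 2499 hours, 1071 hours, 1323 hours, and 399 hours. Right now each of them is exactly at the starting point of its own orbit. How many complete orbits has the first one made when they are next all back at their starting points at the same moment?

171 orbits

They are all back at their starting positions together after one LCM of the periods.
2499 = 3 × 7^2 × 17
1071 = 3^2 × 7 × 17
1323 = 3^3 × 7^2
399 = 3 × 7 × 19
LCM(2499, 1071, 1323, 399) = 3^3 × 7^2 × 17 × 19 = 427329.
Orbits for period 2499: 427329 / 2499 = 171.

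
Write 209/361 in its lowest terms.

11/19

209 = 11 × 19
361 = 19^2
gcd(209, 361) = 19.
Divide numerator and denominator by 19: 209/361 = 11/19.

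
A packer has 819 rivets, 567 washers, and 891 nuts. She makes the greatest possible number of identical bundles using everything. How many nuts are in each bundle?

Number of bundles = gcd(819, 567, 891).
819 = 3^2 × 7 × 13
567 = 3^4 × 7
891 = 3^4 × 11
gcd(819, 567, 891) = 3^2 = 9.
nuts per bundle = 891 / 9 = 99.

99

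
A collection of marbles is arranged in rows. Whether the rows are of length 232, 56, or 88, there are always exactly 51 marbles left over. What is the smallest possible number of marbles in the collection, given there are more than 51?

N − 51 must be a common multiple of 232, 56, and 88.
232 = 2^3 × 29
56 = 2^3 × 7
88 = 2^3 × 11
LCM(232, 56, 88) = 2^3 × 7 × 11 × 29 = 17864.
Smallest N > 51 is LCM + 51 = 17864 + 51 = 17915.

17915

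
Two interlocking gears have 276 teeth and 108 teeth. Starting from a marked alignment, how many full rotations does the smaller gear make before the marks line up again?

23 rotations

The first common completion time is the LCM of the periods.
276 = 2^2 × 3 × 23
108 = 2^2 × 3^3
LCM(276, 108) = 2^2 × 3^3 × 23 = 2484.
Rotations for period 108: 2484 / 108 = 23.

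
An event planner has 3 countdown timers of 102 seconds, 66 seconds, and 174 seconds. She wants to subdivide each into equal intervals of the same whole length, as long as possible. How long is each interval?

6 seconds

The interval must divide each timer length; the longest such is the gcd.
102 = 2 × 3 × 17
66 = 2 × 3 × 11
174 = 2 × 3 × 29
gcd(102, 66, 174) = 2 × 3 = 6.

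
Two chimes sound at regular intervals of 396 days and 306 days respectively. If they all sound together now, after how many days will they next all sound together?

They coincide at every common multiple of the periods; the first is the LCM.
396 = 2^2 × 3^2 × 11
306 = 2 × 3^2 × 17
LCM(396, 306) = 2^2 × 3^2 × 11 × 17 = 6732.

6732 days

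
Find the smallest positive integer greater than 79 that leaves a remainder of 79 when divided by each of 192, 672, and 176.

14863

N − 79 must be a common multiple of 192, 672, and 176.
192 = 2^6 × 3
672 = 2^5 × 3 × 7
176 = 2^4 × 11
LCM(192, 672, 176) = 2^6 × 3 × 7 × 11 = 14784.
Smallest N > 79 is LCM + 79 = 14784 + 79 = 14863.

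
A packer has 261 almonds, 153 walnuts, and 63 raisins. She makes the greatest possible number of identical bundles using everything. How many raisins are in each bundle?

Number of bundles = gcd(261, 153, 63).
261 = 3^2 × 29
153 = 3^2 × 17
63 = 3^2 × 7
gcd(261, 153, 63) = 3^2 = 9.
raisins per bundle = 63 / 9 = 7.

7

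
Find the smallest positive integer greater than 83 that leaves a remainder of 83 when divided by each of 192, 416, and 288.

7571

N − 83 must be a common multiple of 192, 416, and 288.
192 = 2^6 × 3
416 = 2^5 × 13
288 = 2^5 × 3^2
LCM(192, 416, 288) = 2^6 × 3^2 × 13 = 7488.
Smallest N > 83 is LCM + 83 = 7488 + 83 = 7571.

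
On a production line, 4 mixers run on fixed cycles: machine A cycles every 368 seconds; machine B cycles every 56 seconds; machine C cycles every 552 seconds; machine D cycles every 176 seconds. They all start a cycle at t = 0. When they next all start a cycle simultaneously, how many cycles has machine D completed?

483 cycles

They are all back at their starting positions together after one LCM of the periods.
368 = 2^4 × 23
56 = 2^3 × 7
552 = 2^3 × 3 × 23
176 = 2^4 × 11
LCM(368, 56, 552, 176) = 2^4 × 3 × 7 × 11 × 23 = 85008.
Cycles for period 176: 85008 / 176 = 483.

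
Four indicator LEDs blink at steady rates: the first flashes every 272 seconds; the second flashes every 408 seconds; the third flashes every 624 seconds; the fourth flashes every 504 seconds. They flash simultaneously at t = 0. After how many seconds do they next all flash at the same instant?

222768 seconds

They coincide at every common multiple of the periods; the first is the LCM.
272 = 2^4 × 17
408 = 2^3 × 3 × 17
624 = 2^4 × 3 × 13
504 = 2^3 × 3^2 × 7
LCM(272, 408, 624, 504) = 2^4 × 3^2 × 7 × 13 × 17 = 222768.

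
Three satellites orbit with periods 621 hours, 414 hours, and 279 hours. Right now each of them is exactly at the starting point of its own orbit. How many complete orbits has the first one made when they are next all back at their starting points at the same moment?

62 orbits

All finish a whole number of cycles simultaneously at t = LCM of the periods.
621 = 3^3 × 23
414 = 2 × 3^2 × 23
279 = 3^2 × 31
LCM(621, 414, 279) = 2 × 3^3 × 23 × 31 = 38502.
Orbits for period 621: 38502 / 621 = 62.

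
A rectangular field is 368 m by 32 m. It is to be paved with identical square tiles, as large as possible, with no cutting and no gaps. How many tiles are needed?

46

Tile side = gcd(368, 32).
368 = 2^4 × 23
32 = 2^5
gcd(368, 32) = 2^4 = 16.
Tiles: (368/16) × (32/16) = 23 × 2 = 46.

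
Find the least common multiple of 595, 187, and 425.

32725

595 = 5 × 7 × 17
187 = 11 × 17
425 = 5^2 × 17
LCM(595, 187, 425) = 5^2 × 7 × 11 × 17 = 32725.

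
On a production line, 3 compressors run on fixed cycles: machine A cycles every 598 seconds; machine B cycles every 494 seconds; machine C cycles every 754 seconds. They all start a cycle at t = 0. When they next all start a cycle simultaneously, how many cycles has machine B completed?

667 cycles

All finish a whole number of cycles simultaneously at t = LCM of the periods.
598 = 2 × 13 × 23
494 = 2 × 13 × 19
754 = 2 × 13 × 29
LCM(598, 494, 754) = 2 × 13 × 19 × 23 × 29 = 329498.
Cycles for period 494: 329498 / 494 = 667.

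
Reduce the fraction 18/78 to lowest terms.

3/13

18 = 2 × 3^2
78 = 2 × 3 × 13
gcd(18, 78) = 2 × 3 = 6.
Divide numerator and denominator by 6: 18/78 = 3/13.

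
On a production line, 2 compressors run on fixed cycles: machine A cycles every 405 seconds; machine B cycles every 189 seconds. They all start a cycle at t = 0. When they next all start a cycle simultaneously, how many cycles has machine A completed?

They are all back at their starting positions together after one LCM of the periods.
405 = 3^4 × 5
189 = 3^3 × 7
LCM(405, 189) = 3^4 × 5 × 7 = 2835.
Cycles for period 405: 2835 / 405 = 7.

7 cycles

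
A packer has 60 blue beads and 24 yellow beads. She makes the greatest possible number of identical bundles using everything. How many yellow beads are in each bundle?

2

Number of bundles = gcd(60, 24).
60 = 2^2 × 3 × 5
24 = 2^3 × 3
gcd(60, 24) = 2^2 × 3 = 12.
yellow beads per bundle = 24 / 12 = 2.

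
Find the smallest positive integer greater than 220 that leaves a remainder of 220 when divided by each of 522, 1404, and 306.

692392

N − 220 must be a common multiple of 522, 1404, and 306.
522 = 2 × 3^2 × 29
1404 = 2^2 × 3^3 × 13
306 = 2 × 3^2 × 17
LCM(522, 1404, 306) = 2^2 × 3^3 × 13 × 17 × 29 = 692172.
Smallest N > 220 is LCM + 220 = 692172 + 220 = 692392.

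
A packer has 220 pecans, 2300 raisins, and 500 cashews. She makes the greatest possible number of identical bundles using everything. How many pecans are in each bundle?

Number of bundles = gcd(220, 2300, 500).
220 = 2^2 × 5 × 11
2300 = 2^2 × 5^2 × 23
500 = 2^2 × 5^3
gcd(220, 2300, 500) = 2^2 × 5 = 20.
pecans per bundle = 220 / 20 = 11.

11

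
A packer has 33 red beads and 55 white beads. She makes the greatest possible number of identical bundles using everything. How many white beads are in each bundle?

Number of bundles = gcd(33, 55).
33 = 3 × 11
55 = 5 × 11
gcd(33, 55) = 11.
white beads per bundle = 55 / 11 = 5.

5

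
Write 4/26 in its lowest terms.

2/13

4 = 2^2
26 = 2 × 13
gcd(4, 26) = 2.
Divide numerator and denominator by 2: 4/26 = 2/13.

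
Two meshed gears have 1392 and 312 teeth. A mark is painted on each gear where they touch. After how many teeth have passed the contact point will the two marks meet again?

18096 teeth

They coincide at every common multiple of the periods; the first is the LCM.
1392 = 2^4 × 3 × 29
312 = 2^3 × 3 × 13
LCM(1392, 312) = 2^4 × 3 × 13 × 29 = 18096.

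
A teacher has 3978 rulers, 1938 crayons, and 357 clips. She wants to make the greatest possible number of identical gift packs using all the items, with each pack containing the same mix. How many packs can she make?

The pack count must divide each quantity, so the greatest is gcd(3978, 1938, 357).
3978 = 2 × 3^2 × 13 × 17
1938 = 2 × 3 × 17 × 19
357 = 3 × 7 × 17
gcd(3978, 1938, 357) = 3 × 17 = 51.

51 packs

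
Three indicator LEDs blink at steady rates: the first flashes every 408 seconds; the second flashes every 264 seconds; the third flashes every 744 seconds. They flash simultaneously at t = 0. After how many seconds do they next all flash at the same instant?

139128 seconds

They coincide at every common multiple of the periods; the first is the LCM.
408 = 2^3 × 3 × 17
264 = 2^3 × 3 × 11
744 = 2^3 × 3 × 31
LCM(408, 264, 744) = 2^3 × 3 × 11 × 17 × 31 = 139128.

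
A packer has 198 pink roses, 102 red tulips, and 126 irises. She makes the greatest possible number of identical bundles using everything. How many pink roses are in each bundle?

Number of bundles = gcd(198, 102, 126).
198 = 2 × 3^2 × 11
102 = 2 × 3 × 17
126 = 2 × 3^2 × 7
gcd(198, 102, 126) = 2 × 3 = 6.
pink roses per bundle = 198 / 6 = 33.

33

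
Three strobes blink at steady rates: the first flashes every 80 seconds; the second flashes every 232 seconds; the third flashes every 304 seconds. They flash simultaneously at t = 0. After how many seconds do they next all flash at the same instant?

They coincide at every common multiple of the periods; the first is the LCM.
80 = 2^4 × 5
232 = 2^3 × 29
304 = 2^4 × 19
LCM(80, 232, 304) = 2^4 × 5 × 19 × 29 = 44080.

44080 seconds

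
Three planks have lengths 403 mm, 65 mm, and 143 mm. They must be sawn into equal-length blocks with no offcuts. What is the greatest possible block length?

13 mm

This is the greatest common divisor of 403, 65, and 143.
403 = 13 × 31
65 = 5 × 13
143 = 11 × 13
gcd(403, 65, 143) = 13.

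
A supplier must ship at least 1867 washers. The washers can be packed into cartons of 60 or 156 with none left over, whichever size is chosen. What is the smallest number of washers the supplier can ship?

2340

The number of washers must be a common multiple of 60 and 156, so a multiple of their LCM.
60 = 2^2 × 3 × 5
156 = 2^2 × 3 × 13
LCM(60, 156) = 2^2 × 3 × 5 × 13 = 780.
Smallest multiple of 780 that is ≥ 1867: ⌈1867/780⌉ × 780 = 3 × 780 = 2340.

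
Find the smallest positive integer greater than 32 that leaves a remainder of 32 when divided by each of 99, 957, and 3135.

272777

N − 32 must be a common multiple of 99, 957, and 3135.
99 = 3^2 × 11
957 = 3 × 11 × 29
3135 = 3 × 5 × 11 × 19
LCM(99, 957, 3135) = 3^2 × 5 × 11 × 19 × 29 = 272745.
Smallest N > 32 is LCM + 32 = 272745 + 32 = 272777.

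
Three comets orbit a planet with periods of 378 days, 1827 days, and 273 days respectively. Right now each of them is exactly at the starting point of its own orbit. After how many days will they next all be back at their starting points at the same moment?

We need the least common multiple of the intervals.
378 = 2 × 3^3 × 7
1827 = 3^2 × 7 × 29
273 = 3 × 7 × 13
LCM(378, 1827, 273) = 2 × 3^3 × 7 × 13 × 29 = 142506.

142506 days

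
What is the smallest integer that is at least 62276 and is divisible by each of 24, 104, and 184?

64584

The integer must be a common multiple of 24, 104, and 184, so a multiple of their LCM.
24 = 2^3 × 3
104 = 2^3 × 13
184 = 2^3 × 23
LCM(24, 104, 184) = 2^3 × 3 × 13 × 23 = 7176.
Smallest multiple of 7176 that is ≥ 62276: ⌈62276/7176⌉ × 7176 = 9 × 7176 = 64584.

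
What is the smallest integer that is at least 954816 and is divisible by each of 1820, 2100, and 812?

1583400

The integer must be a common multiple of 1820, 2100, and 812, so a multiple of their LCM.
1820 = 2^2 × 5 × 7 × 13
2100 = 2^2 × 3 × 5^2 × 7
812 = 2^2 × 7 × 29
LCM(1820, 2100, 812) = 2^2 × 3 × 5^2 × 7 × 13 × 29 = 791700.
Smallest multiple of 791700 that is ≥ 954816: ⌈954816/791700⌉ × 791700 = 2 × 791700 = 1583400.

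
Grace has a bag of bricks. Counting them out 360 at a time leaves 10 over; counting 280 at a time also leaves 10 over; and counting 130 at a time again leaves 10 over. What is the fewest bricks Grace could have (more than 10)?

32770

N − 10 must be a common multiple of 360, 280, and 130.
360 = 2^3 × 3^2 × 5
280 = 2^3 × 5 × 7
130 = 2 × 5 × 13
LCM(360, 280, 130) = 2^3 × 3^2 × 5 × 7 × 13 = 32760.
Smallest N > 10 is LCM + 10 = 32760 + 10 = 32770.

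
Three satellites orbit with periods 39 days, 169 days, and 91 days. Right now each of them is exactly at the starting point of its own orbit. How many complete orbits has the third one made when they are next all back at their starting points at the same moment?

They are all back at their starting positions together after one LCM of the periods.
39 = 3 × 13
169 = 13^2
91 = 7 × 13
LCM(39, 169, 91) = 3 × 7 × 13^2 = 3549.
Orbits for period 91: 3549 / 91 = 39.

39 orbits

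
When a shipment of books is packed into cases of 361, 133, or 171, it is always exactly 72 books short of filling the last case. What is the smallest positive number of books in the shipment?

22671

Being 72 short of a full case of size k means N ≡ −72 (mod k), i.e. N + 72 is a multiple of each size.
361 = 19^2
133 = 7 × 19
171 = 3^2 × 19
LCM(361, 133, 171) = 3^2 × 7 × 19^2 = 22743.
Smallest positive N is 22743 − 72 = 22671.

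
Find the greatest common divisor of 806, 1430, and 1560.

806 = 2 × 13 × 31
1430 = 2 × 5 × 11 × 13
1560 = 2^3 × 3 × 5 × 13
gcd(806, 1430, 1560) = 2 × 13 = 26.

26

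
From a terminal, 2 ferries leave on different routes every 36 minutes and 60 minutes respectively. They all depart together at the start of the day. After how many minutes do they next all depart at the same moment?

They coincide at every common multiple of the periods; the first is the LCM.
36 = 2^2 × 3^2
60 = 2^2 × 3 × 5
LCM(36, 60) = 2^2 × 3^2 × 5 = 180.

180 minutes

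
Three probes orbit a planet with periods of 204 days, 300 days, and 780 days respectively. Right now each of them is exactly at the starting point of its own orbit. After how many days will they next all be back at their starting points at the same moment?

We need the least common multiple of the intervals.
204 = 2^2 × 3 × 17
300 = 2^2 × 3 × 5^2
780 = 2^2 × 3 × 5 × 13
LCM(204, 300, 780) = 2^2 × 3 × 5^2 × 13 × 17 = 66300.

66300 days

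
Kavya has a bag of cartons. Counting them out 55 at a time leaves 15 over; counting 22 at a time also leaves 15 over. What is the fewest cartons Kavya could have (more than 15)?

125

N − 15 must be a common multiple of 55 and 22.
55 = 5 × 11
22 = 2 × 11
LCM(55, 22) = 2 × 5 × 11 = 110.
Smallest N > 15 is LCM + 15 = 110 + 15 = 125.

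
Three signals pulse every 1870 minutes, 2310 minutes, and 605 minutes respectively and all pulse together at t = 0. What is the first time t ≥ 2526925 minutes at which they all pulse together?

2591820 minutes

Joint pulses occur at multiples of LCM(1870, 2310, 605).
1870 = 2 × 5 × 11 × 17
2310 = 2 × 3 × 5 × 7 × 11
605 = 5 × 11^2
LCM(1870, 2310, 605) = 2 × 3 × 5 × 7 × 11^2 × 17 = 431970.
Smallest multiple of 431970 that is ≥ 2526925: ⌈2526925/431970⌉ × 431970 = 6 × 431970 = 2591820.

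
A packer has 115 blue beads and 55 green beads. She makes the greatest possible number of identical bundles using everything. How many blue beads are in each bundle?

Number of bundles = gcd(115, 55).
115 = 5 × 23
55 = 5 × 11
gcd(115, 55) = 5.
blue beads per bundle = 115 / 5 = 23.

23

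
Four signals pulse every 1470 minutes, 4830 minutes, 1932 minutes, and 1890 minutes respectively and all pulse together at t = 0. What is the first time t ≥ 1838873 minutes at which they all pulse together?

2434320 minutes

Joint pulses occur at multiples of LCM(1470, 4830, 1932, 1890).
1470 = 2 × 3 × 5 × 7^2
4830 = 2 × 3 × 5 × 7 × 23
1932 = 2^2 × 3 × 7 × 23
1890 = 2 × 3^3 × 5 × 7
LCM(1470, 4830, 1932, 1890) = 2^2 × 3^3 × 5 × 7^2 × 23 = 608580.
Smallest multiple of 608580 that is ≥ 1838873: ⌈1838873/608580⌉ × 608580 = 4 × 608580 = 2434320.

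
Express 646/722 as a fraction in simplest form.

17/19

646 = 2 × 17 × 19
722 = 2 × 19^2
gcd(646, 722) = 2 × 19 = 38.
Divide numerator and denominator by 38: 646/722 = 17/19.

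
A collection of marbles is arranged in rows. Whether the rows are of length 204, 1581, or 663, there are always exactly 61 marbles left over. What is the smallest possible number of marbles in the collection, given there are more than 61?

82273

N − 61 must be a common multiple of 204, 1581, and 663.
204 = 2^2 × 3 × 17
1581 = 3 × 17 × 31
663 = 3 × 13 × 17
LCM(204, 1581, 663) = 2^2 × 3 × 13 × 17 × 31 = 82212.
Smallest N > 61 is LCM + 61 = 82212 + 61 = 82273.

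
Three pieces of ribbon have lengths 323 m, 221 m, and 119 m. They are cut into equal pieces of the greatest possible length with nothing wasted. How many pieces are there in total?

39

Piece length = gcd(323, 221, 119).
323 = 17 × 19
221 = 13 × 17
119 = 7 × 17
gcd(323, 221, 119) = 17.
Total pieces = 323/17 + 221/17 + 119/17 = 19 + 13 + 7 = 39.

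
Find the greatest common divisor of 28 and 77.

28 = 2^2 × 7
77 = 7 × 11
gcd(28, 77) = 7.

7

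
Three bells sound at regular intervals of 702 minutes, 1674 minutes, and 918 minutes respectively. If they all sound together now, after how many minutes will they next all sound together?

We need the least common multiple of the intervals.
702 = 2 × 3^3 × 13
1674 = 2 × 3^3 × 31
918 = 2 × 3^3 × 17
LCM(702, 1674, 918) = 2 × 3^3 × 13 × 17 × 31 = 369954.

369954 minutes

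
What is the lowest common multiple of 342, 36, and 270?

10260

342 = 2 × 3^2 × 19
36 = 2^2 × 3^2
270 = 2 × 3^3 × 5
LCM(342, 36, 270) = 2^2 × 3^3 × 5 × 19 = 10260.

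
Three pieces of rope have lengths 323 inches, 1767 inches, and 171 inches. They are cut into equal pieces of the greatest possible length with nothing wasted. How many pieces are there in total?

Piece length = gcd(323, 1767, 171).
323 = 17 × 19
1767 = 3 × 19 × 31
171 = 3^2 × 19
gcd(323, 1767, 171) = 19.
Total pieces = 323/19 + 1767/19 + 171/19 = 17 + 93 + 9 = 119.

119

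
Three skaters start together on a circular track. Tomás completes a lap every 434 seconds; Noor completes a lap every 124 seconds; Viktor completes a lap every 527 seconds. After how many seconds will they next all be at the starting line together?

The first simultaneous occurrence is after LCM of the individual periods.
434 = 2 × 7 × 31
124 = 2^2 × 31
527 = 17 × 31
LCM(434, 124, 527) = 2^2 × 7 × 17 × 31 = 14756.

14756 seconds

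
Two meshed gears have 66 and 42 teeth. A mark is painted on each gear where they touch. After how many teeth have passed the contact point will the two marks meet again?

The first simultaneous occurrence is after LCM of the individual periods.
66 = 2 × 3 × 11
42 = 2 × 3 × 7
LCM(66, 42) = 2 × 3 × 7 × 11 = 462.

462 teeth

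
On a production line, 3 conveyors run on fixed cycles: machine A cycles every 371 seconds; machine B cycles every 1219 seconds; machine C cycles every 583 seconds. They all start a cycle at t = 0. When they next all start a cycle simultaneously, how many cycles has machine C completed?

161 cycles

All finish a whole number of cycles simultaneously at t = LCM of the periods.
371 = 7 × 53
1219 = 23 × 53
583 = 11 × 53
LCM(371, 1219, 583) = 7 × 11 × 23 × 53 = 93863.
Cycles for period 583: 93863 / 583 = 161.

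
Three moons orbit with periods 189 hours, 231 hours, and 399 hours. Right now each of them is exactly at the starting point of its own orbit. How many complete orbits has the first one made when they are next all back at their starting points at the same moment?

209 orbits

The first common completion time is the LCM of the periods.
189 = 3^3 × 7
231 = 3 × 7 × 11
399 = 3 × 7 × 19
LCM(189, 231, 399) = 3^3 × 7 × 11 × 19 = 39501.
Orbits for period 189: 39501 / 189 = 209.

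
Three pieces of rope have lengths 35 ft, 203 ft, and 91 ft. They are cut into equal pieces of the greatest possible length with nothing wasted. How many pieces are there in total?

47

Piece length = gcd(35, 203, 91).
35 = 5 × 7
203 = 7 × 29
91 = 7 × 13
gcd(35, 203, 91) = 7.
Total pieces = 35/7 + 203/7 + 91/7 = 5 + 29 + 13 = 47.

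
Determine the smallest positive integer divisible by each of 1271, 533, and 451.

1271 = 31 × 41
533 = 13 × 41
451 = 11 × 41
LCM(1271, 533, 451) = 11 × 13 × 31 × 41 = 181753.

181753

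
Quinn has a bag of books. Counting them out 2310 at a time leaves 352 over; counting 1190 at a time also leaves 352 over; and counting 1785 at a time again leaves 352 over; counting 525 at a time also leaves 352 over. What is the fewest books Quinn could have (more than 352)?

196702

N − 352 must be a common multiple of 2310, 1190, 1785, and 525.
2310 = 2 × 3 × 5 × 7 × 11
1190 = 2 × 5 × 7 × 17
1785 = 3 × 5 × 7 × 17
525 = 3 × 5^2 × 7
LCM(2310, 1190, 1785, 525) = 2 × 3 × 5^2 × 7 × 11 × 17 = 196350.
Smallest N > 352 is LCM + 352 = 196350 + 352 = 196702.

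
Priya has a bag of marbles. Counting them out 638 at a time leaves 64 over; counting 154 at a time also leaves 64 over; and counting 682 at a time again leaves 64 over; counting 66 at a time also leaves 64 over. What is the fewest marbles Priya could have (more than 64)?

N − 64 must be a common multiple of 638, 154, 682, and 66.
638 = 2 × 11 × 29
154 = 2 × 7 × 11
682 = 2 × 11 × 31
66 = 2 × 3 × 11
LCM(638, 154, 682, 66) = 2 × 3 × 7 × 11 × 29 × 31 = 415338.
Smallest N > 64 is LCM + 64 = 415338 + 64 = 415402.

415402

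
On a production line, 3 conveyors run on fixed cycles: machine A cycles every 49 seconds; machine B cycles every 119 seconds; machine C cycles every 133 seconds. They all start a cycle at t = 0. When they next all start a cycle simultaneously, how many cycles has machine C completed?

They are all back at their starting positions together after one LCM of the periods.
49 = 7^2
119 = 7 × 17
133 = 7 × 19
LCM(49, 119, 133) = 7^2 × 17 × 19 = 15827.
Cycles for period 133: 15827 / 133 = 119.

119 cycles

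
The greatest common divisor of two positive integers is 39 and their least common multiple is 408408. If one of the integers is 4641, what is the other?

For two integers, gcd × lcm = product, so the other is (39 × 408408) / 4641 = 15927912 / 4641 = 3432.

3432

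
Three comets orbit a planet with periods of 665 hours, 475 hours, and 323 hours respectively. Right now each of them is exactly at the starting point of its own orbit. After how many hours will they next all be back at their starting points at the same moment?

The first simultaneous occurrence is after LCM of the individual periods.
665 = 5 × 7 × 19
475 = 5^2 × 19
323 = 17 × 19
LCM(665, 475, 323) = 5^2 × 7 × 17 × 19 = 56525.

56525 hours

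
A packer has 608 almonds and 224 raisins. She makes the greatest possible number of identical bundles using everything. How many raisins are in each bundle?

7

Number of bundles = gcd(608, 224).
608 = 2^5 × 19
224 = 2^5 × 7
gcd(608, 224) = 2^5 = 32.
raisins per bundle = 224 / 32 = 7.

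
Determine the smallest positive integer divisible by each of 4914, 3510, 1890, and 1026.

466830

4914 = 2 × 3^3 × 7 × 13
3510 = 2 × 3^3 × 5 × 13
1890 = 2 × 3^3 × 5 × 7
1026 = 2 × 3^3 × 19
LCM(4914, 3510, 1890, 1026) = 2 × 3^3 × 5 × 7 × 13 × 19 = 466830.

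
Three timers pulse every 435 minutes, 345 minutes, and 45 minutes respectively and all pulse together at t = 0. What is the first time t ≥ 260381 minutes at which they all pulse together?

270135 minutes

Joint pulses occur at multiples of LCM(435, 345, 45).
435 = 3 × 5 × 29
345 = 3 × 5 × 23
45 = 3^2 × 5
LCM(435, 345, 45) = 3^2 × 5 × 23 × 29 = 30015.
Smallest multiple of 30015 that is ≥ 260381: ⌈260381/30015⌉ × 30015 = 9 × 30015 = 270135.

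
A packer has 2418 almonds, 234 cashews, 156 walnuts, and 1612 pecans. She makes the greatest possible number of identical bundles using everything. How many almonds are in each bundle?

Number of bundles = gcd(2418, 234, 156, 1612).
2418 = 2 × 3 × 13 × 31
234 = 2 × 3^2 × 13
156 = 2^2 × 3 × 13
1612 = 2^2 × 13 × 31
gcd(2418, 234, 156, 1612) = 2 × 13 = 26.
almonds per bundle = 2418 / 26 = 93.

93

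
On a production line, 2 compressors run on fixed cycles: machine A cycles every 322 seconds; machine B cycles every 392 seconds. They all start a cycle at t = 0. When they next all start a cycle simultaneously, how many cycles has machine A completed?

28 cycles

The first common completion time is the LCM of the periods.
322 = 2 × 7 × 23
392 = 2^3 × 7^2
LCM(322, 392) = 2^3 × 7^2 × 23 = 9016.
Cycles for period 322: 9016 / 322 = 28.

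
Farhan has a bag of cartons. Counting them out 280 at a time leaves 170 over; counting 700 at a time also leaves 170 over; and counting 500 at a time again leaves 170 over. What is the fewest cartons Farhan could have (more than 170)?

N − 170 must be a common multiple of 280, 700, and 500.
280 = 2^3 × 5 × 7
700 = 2^2 × 5^2 × 7
500 = 2^2 × 5^3
LCM(280, 700, 500) = 2^3 × 5^3 × 7 = 7000.
Smallest N > 170 is LCM + 170 = 7000 + 170 = 7170.

7170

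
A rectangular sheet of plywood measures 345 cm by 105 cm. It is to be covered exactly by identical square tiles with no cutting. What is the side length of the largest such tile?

The tile side must divide both 345 and 105, so the largest is their gcd.
345 = 3 × 5 × 23
105 = 3 × 5 × 7
gcd(345, 105) = 3 × 5 = 15.

15 cm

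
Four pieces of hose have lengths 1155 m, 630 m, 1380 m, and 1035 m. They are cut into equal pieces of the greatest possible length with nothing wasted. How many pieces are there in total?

Piece length = gcd(1155, 630, 1380, 1035).
1155 = 3 × 5 × 7 × 11
630 = 2 × 3^2 × 5 × 7
1380 = 2^2 × 3 × 5 × 23
1035 = 3^2 × 5 × 23
gcd(1155, 630, 1380, 1035) = 3 × 5 = 15.
Total pieces = 1155/15 + 630/15 + 1380/15 + 1035/15 = 77 + 42 + 92 + 69 = 280.

280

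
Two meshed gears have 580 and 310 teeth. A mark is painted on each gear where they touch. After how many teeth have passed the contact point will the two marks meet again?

17980 teeth

We need the least common multiple of the intervals.
580 = 2^2 × 5 × 29
310 = 2 × 5 × 31
LCM(580, 310) = 2^2 × 5 × 29 × 31 = 17980.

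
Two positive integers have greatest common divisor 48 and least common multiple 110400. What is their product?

5299200

For any two positive integers, gcd × lcm = product = 48 × 110400 = 5299200.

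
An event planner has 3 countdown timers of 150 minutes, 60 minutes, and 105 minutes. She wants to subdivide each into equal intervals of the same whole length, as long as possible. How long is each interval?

15 minutes

The interval must divide each timer length; the longest such is the gcd.
150 = 2 × 3 × 5^2
60 = 2^2 × 3 × 5
105 = 3 × 5 × 7
gcd(150, 60, 105) = 3 × 5 = 15.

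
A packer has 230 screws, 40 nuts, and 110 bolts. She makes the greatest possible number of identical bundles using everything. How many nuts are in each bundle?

4

Number of bundles = gcd(230, 40, 110).
230 = 2 × 5 × 23
40 = 2^3 × 5
110 = 2 × 5 × 11
gcd(230, 40, 110) = 2 × 5 = 10.
nuts per bundle = 40 / 10 = 4.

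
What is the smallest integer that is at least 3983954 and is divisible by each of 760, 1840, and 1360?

4160240

The integer must be a common multiple of 760, 1840, and 1360, so a multiple of their LCM.
760 = 2^3 × 5 × 19
1840 = 2^4 × 5 × 23
1360 = 2^4 × 5 × 17
LCM(760, 1840, 1360) = 2^4 × 5 × 17 × 19 × 23 = 594320.
Smallest multiple of 594320 that is ≥ 3983954: ⌈3983954/594320⌉ × 594320 = 7 × 594320 = 4160240.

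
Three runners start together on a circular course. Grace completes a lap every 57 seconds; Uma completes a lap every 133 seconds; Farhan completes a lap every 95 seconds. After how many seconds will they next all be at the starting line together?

We need the least common multiple of the intervals.
57 = 3 × 19
133 = 7 × 19
95 = 5 × 19
LCM(57, 133, 95) = 3 × 5 × 7 × 19 = 1995.

1995 seconds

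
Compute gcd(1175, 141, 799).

1175 = 5^2 × 47
141 = 3 × 47
799 = 17 × 47
gcd(1175, 141, 799) = 47.

47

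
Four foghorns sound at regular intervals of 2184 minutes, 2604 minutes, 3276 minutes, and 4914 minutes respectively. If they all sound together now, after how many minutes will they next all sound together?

609336 minutes

We need the least common multiple of the intervals.
2184 = 2^3 × 3 × 7 × 13
2604 = 2^2 × 3 × 7 × 31
3276 = 2^2 × 3^2 × 7 × 13
4914 = 2 × 3^3 × 7 × 13
LCM(2184, 2604, 3276, 4914) = 2^3 × 3^3 × 7 × 13 × 31 = 609336.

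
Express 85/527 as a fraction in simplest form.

85 = 5 × 17
527 = 17 × 31
gcd(85, 527) = 17.
Divide numerator and denominator by 17: 85/527 = 5/31.

5/31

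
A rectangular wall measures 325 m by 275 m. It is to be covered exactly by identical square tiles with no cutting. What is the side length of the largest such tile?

25 m

By the Euclidean algorithm:
325 = 1 × 275 + 50
275 = 5 × 50 + 25
50 = 2 × 25 + 0
gcd(325, 275) = 25.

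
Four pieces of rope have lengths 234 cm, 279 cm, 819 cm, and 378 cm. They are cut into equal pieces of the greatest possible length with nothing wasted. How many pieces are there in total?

190

Piece length = gcd(234, 279, 819, 378).
234 = 2 × 3^2 × 13
279 = 3^2 × 31
819 = 3^2 × 7 × 13
378 = 2 × 3^3 × 7
gcd(234, 279, 819, 378) = 3^2 = 9.
Total pieces = 234/9 + 279/9 + 819/9 + 378/9 = 26 + 31 + 91 + 42 = 190.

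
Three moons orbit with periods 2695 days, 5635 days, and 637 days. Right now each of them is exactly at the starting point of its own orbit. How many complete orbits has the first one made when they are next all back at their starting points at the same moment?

299 orbits

The first common completion time is the LCM of the periods.
2695 = 5 × 7^2 × 11
5635 = 5 × 7^2 × 23
637 = 7^2 × 13
LCM(2695, 5635, 637) = 5 × 7^2 × 11 × 13 × 23 = 805805.
Orbits for period 2695: 805805 / 2695 = 299.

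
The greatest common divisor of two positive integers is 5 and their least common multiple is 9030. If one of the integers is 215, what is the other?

210

For two integers, gcd × lcm = product, so the other is (5 × 9030) / 215 = 45150 / 215 = 210.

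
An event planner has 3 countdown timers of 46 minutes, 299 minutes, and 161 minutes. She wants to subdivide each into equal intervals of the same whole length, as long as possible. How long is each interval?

23 minutes

The interval must divide each timer length; the longest such is the gcd.
46 = 2 × 23
299 = 13 × 23
161 = 7 × 23
gcd(46, 299, 161) = 23.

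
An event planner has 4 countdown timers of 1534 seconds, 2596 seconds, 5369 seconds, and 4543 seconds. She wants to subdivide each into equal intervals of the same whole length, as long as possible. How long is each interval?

The interval must divide each timer length; the longest such is the gcd.
1534 = 2 × 13 × 59
2596 = 2^2 × 11 × 59
5369 = 7 × 13 × 59
4543 = 7 × 11 × 59
gcd(1534, 2596, 5369, 4543) = 59.

59 seconds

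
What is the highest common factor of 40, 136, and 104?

40 = 2^3 × 5
136 = 2^3 × 17
104 = 2^3 × 13
gcd(40, 136, 104) = 2^3 = 8.

8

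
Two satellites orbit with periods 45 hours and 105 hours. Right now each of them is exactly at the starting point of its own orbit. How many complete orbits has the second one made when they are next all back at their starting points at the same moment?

All finish a whole number of cycles simultaneously at t = LCM of the periods.
45 = 3^2 × 5
105 = 3 × 5 × 7
LCM(45, 105) = 3^2 × 5 × 7 = 315.
Orbits for period 105: 315 / 105 = 3.

3 orbits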